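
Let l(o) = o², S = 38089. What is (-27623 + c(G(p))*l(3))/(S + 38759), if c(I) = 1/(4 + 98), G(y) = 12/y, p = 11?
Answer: -939179/2612832 ≈ -0.35945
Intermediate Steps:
c(I) = 1/102
(-27623 + c(G(p))*l(3))/(S + 38759) = (-27623 + (1/102)*3²)/(38089 + 38759) = (-27623 + (1/102)*9)/76848 = (-27623 + 3/34)*(1/76848) = -939179/34*1/76848 = -939179/2612832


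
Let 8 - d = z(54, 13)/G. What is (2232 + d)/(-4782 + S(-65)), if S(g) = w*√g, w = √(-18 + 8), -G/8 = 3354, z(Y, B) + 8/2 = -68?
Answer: -5987821947/12782582566 + 12521585*√26/25565165132 ≈ -0.46594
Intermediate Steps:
z(Y, B) = -72 (z(Y, B) = -4 - 68 = -72)
G = -26832 (G = -8*3354 = -26832)
w = I*√10 (w = √(-10) = I*√10 ≈ 3.1623*I)
d = 8941/1118 (d = 8 - (-72)/(-26832) = 8 - (-72)*(-1)/26832 = 8 - 1*3/1118 = 8 - 3/1118 = 8941/1118 ≈ 7.9973)
S(g) = I*√10*√g (S(g) = (I*√10)*√g = I*√10*√g)
(2232 + d)/(-4782 + S(-65)) = (2232 + 8941/1118)/(-4782 + I*√10*√(-65)) = 2504317/(1118*(-4782 + I*√10*(I*√65))) = 2504317/(1118*(-4782 - 5*√26))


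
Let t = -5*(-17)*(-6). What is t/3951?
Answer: -170/1317 ≈ -0.12908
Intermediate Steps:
t = -510 (t = 85*(-6) = -510)
t/3951 = -510/3951 = -510*1/3951 = -170/1317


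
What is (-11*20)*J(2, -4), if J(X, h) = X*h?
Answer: 1760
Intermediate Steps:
(-11*20)*J(2, -4) = (-11*20)*(2*(-4)) = -220*(-8) = 1760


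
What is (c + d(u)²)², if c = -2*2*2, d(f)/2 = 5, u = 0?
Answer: 8464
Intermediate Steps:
d(f) = 10 (d(f) = 2*5 = 10)
c = -8 (c = -4*2 = -8)
(c + d(u)²)² = (-8 + 10²)² = (-8 + 100)² = 92² = 8464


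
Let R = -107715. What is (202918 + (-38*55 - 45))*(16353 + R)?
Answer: -18343936446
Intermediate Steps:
(202918 + (-38*55 - 45))*(16353 + R) = (202918 + (-38*55 - 45))*(16353 - 107715) = (202918 + (-2090 - 45))*(-91362) = (202918 - 2135)*(-91362) = 200783*(-91362) = -18343936446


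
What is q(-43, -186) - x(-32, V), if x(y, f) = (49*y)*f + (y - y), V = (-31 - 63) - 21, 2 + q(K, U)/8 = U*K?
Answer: -116352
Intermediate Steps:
q(K, U) = -16 + 8*K*U (q(K, U) = -16 + 8*(U*K) = -16 + 8*(K*U) = -16 + 8*K*U)
V = -115 (V = -94 - 21 = -115)
x(y, f) = 49*f*y (x(y, f) = 49*f*y + 0 = 49*f*y)
q(-43, -186) - x(-32, V) = (-16 + 8*(-43)*(-186)) - 49*(-115)*(-32) = (-16 + 63984) - 1*180320 = 63968 - 180320 = -116352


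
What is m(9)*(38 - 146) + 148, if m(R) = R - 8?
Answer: 40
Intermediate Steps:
m(R) = -8 + R
m(9)*(38 - 146) + 148 = (-8 + 9)*(38 - 146) + 148 = 1*(-108) + 148 = -108 + 148 = 40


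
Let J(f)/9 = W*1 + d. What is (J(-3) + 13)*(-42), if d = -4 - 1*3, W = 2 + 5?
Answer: -546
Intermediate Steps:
W = 7
d = -7 (d = -4 - 3 = -7)
J(f) = 0 (J(f) = 9*(7*1 - 7) = 9*(7 - 7) = 9*0 = 0)
(J(-3) + 13)*(-42) = (0 + 13)*(-42) = 13*(-42) = -546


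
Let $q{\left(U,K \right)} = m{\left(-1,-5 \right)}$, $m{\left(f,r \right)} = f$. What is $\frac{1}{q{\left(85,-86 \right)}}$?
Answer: $-1$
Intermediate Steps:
$q{\left(U,K \right)} = -1$
$\frac{1}{q{\left(85,-86 \right)}} = \frac{1}{-1} = -1$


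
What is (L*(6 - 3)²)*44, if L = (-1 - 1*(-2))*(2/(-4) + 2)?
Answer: 594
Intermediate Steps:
L = 3/2 (L = (-1 + 2)*(2*(-¼) + 2) = 1*(-½ + 2) = 1*(3/2) = 3/2 ≈ 1.5000)
(L*(6 - 3)²)*44 = (3*(6 - 3)²/2)*44 = ((3/2)*3²)*44 = ((3/2)*9)*44 = (27/2)*44 = 594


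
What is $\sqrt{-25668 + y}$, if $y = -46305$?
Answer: $3 i \sqrt{7997} \approx 268.28 i$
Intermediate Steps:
$\sqrt{-25668 + y} = \sqrt{-25668 - 46305} = \sqrt{-71973} = 3 i \sqrt{7997}$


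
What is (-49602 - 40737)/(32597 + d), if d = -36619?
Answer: 90339/4022 ≈ 22.461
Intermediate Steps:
(-49602 - 40737)/(32597 + d) = (-49602 - 40737)/(32597 - 36619) = -90339/(-4022) = -90339*(-1/4022) = 90339/4022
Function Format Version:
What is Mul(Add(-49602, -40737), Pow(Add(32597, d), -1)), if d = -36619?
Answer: Rational(90339, 4022) ≈ 22.461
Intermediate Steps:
Mul(Add(-49602, -40737), Pow(Add(32597, d), -1)) = Mul(Add(-49602, -40737), Pow(Add(32597, -36619), -1)) = Mul(-90339, Pow(-4022, -1)) = Mul(-90339, Rational(-1, 4022)) = Rational(90339, 4022)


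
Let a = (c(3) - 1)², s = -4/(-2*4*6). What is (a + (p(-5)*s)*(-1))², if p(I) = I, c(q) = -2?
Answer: 12769/144 ≈ 88.674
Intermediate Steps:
s = 1/12 (s = -4/((-8*6)) = -4/(-48) = -4*(-1/48) = 1/12 ≈ 0.083333)
a = 9 (a = (-2 - 1)² = (-3)² = 9)
(a + (p(-5)*s)*(-1))² = (9 - 5*1/12*(-1))² = (9 - 5/12*(-1))² = (9 + 5/12)² = (113/12)² = 12769/144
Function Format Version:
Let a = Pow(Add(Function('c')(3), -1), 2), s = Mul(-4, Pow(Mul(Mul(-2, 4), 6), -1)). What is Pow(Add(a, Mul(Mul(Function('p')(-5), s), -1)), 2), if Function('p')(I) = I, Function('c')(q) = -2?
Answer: Rational(12769, 144) ≈ 88.674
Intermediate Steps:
s = Rational(1, 12) (s = Mul(-4, Pow(Mul(-8, 6), -1)) = Mul(-4, Pow(-48, -1)) = Mul(-4, Rational(-1, 48)) = Rational(1, 12) ≈ 0.083333)
a = 9 (a = Pow(Add(-2, -1), 2) = Pow(-3, 2) = 9)
Pow(Add(a, Mul(Mul(Function('p')(-5), s), -1)), 2) = Pow(Add(9, Mul(Mul(-5, Rational(1, 12)), -1)), 2) = Pow(Add(9, Mul(Rational(-5, 12), -1)), 2) = Pow(Add(9, Rational(5, 12)), 2) = Pow(Rational(113, 12), 2) = Rational(12769, 144)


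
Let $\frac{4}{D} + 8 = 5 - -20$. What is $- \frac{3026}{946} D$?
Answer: $- \frac{356}{473} \approx -0.75264$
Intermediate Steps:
$D = \frac{4}{17}$ ($D = \frac{4}{-8 + \left(5 - -20\right)} = \frac{4}{-8 + \left(5 + 20\right)} = \frac{4}{-8 + 25} = \frac{4}{17} \approx 0.23529$)
$- \frac{3026}{946} D = - \frac{3026}{946} \cdot \frac{4}{17} = \left(-3026\right) \frac{1}{946} \cdot \frac{4}{17} = \left(- \frac{1513}{473}\right) \frac{4}{17} = - \frac{356}{473}$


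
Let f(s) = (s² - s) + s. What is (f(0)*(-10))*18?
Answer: 0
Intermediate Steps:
f(s) = s²
(f(0)*(-10))*18 = (0²*(-10))*18 = (0*(-10))*18 = 0*18 = 0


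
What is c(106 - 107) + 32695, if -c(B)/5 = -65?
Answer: 33020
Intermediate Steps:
c(B) = 325 (c(B) = -5*(-65) = 325)
c(106 - 107) + 32695 = 325 + 32695 = 33020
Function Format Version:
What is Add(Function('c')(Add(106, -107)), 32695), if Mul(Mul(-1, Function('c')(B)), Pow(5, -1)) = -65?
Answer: 33020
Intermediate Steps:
Function('c')(B) = 325 (Function('c')(B) = Mul(-5, -65) = 325)
Add(Function('c')(Add(106, -107)), 32695) = Add(325, 32695) = 33020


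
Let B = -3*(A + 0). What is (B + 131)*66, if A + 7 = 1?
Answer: 9834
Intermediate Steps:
A = -6 (A = -7 + 1 = -6)
B = 18 (B = -3*(-6 + 0) = -3*(-6) = 18)
(B + 131)*66 = (18 + 131)*66 = 149*66 = 9834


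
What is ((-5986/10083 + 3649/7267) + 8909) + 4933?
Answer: 1014240387167/73273161 ≈ 13842.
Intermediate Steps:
((-5986/10083 + 3649/7267) + 8909) + 4933 = (-6707395/73273161 + 8909) + 4933 = 652783883954/73273161 + 4933 = 1014240387167/73273161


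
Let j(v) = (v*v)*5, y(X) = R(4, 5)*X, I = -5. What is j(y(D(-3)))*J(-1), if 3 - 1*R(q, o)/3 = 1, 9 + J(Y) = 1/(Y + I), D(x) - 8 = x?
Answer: -41250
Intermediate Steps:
D(x) = 8 + x
J(Y) = -9 + 1/(-5 + Y) (J(Y) = -9 + 1/(Y - 5) = -9 + 1/(-5 + Y))
R(q, o) = 6 (R(q, o) = 9 - 3*1 = 9 - 3 = 6)
y(X) = 6*X
j(v) = 5*v² (j(v) = v²*5 = 5*v²)
j(y(D(-3)))*J(-1) = (5*(6*(8 - 3))²)*((46 - 9*(-1))/(-5 - 1)) = (5*(6*5)²)*((46 + 9)/(-6)) = (5*30²)*(-⅙*55) = (5*900)*(-55/6) = 4500*(-55/6) = -41250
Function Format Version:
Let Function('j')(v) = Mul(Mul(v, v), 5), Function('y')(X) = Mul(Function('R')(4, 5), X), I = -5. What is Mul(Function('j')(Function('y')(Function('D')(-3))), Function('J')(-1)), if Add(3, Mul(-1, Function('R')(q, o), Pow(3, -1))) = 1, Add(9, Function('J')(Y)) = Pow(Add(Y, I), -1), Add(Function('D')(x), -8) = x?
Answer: -41250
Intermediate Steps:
Function('D')(x) = Add(8, x)
Function('J')(Y) = Add(-9, Pow(Add(-5, Y), -1)) (Function('J')(Y) = Add(-9, Pow(Add(Y, -5), -1)) = Add(-9, Pow(Add(-5, Y), -1)))
Function('R')(q, o) = 6 (Function('R')(q, o) = Add(9, Mul(-3, 1)) = Add(9, -3) = 6)
Function('y')(X) = Mul(6, X)
Function('j')(v) = Mul(5, Pow(v, 2)) (Function('j')(v) = Mul(Pow(v, 2), 5) = Mul(5, Pow(v, 2)))
Mul(Function('j')(Function('y')(Function('D')(-3))), Function('J')(-1)) = Mul(Mul(5, Pow(Mul(6, Add(8, -3)), 2)), Mul(Pow(Add(-5, -1), -1), Add(46, Mul(-9, -1)))) = Mul(Mul(5, Pow(Mul(6, 5), 2)), Mul(Pow(-6, -1), Add(46, 9))) = Mul(Mul(5, Pow(30, 2)), Mul(Rational(-1, 6), 55)) = Mul(Mul(5, 900), Rational(-55, 6)) = Mul(4500, Rational(-55, 6)) = -41250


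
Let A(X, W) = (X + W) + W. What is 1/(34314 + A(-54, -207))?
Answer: 1/33846 ≈ 2.9546e-5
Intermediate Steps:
A(X, W) = X + 2*W (A(X, W) = (W + X) + W = X + 2*W)
1/(34314 + A(-54, -207)) = 1/(34314 + (-54 + 2*(-207))) = 1/(34314 + (-54 - 414)) = 1/(34314 - 468) = 1/33846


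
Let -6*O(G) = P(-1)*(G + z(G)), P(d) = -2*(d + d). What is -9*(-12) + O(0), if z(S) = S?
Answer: 108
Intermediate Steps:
P(d) = -4*d
O(G) = -4*G/3 (O(G) = -(-4*(-1))*(G + G)/6 = -2*2*G/3 = -4*G/3)
-9*(-12) + O(0) = -9*(-12) - 4/3*0 = 108 + 0 = 108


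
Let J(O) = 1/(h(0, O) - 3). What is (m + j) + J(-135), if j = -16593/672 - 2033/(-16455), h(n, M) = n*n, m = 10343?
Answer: 38031684707/3685920 ≈ 10318.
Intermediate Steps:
h(n, M) = n²
j = -90557213/3685920 (j = -16593*1/672 - 2033*(-1/16455) = -5531/224 + 2033/16455 = -90557213/3685920 ≈ -24.568)
J(O) = -⅓ (J(O) = 1/(0² - 3) = 1/(0 - 3) = 1/(-3) = -⅓)
(m + j) + J(-135) = (10343 - 90557213/3685920) - ⅓ = 38032913347/3685920 - ⅓ = 38031684707/3685920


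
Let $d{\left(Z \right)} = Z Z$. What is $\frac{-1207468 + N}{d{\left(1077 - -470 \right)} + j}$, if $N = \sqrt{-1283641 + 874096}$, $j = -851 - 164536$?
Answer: $- \frac{603734}{1113911} + \frac{3 i \sqrt{45505}}{2227822} \approx -0.542 + 0.00028726 i$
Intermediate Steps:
$j = -165387$ ($j = -851 - 164536 = -165387$)
$d{\left(Z \right)} = Z^{2}$
$N = 3 i \sqrt{45505}$ ($N = \sqrt{-409545} = 3 i \sqrt{45505} \approx 639.96 i$)
$\frac{-1207468 + N}{d{\left(1077 - -470 \right)} + j} = \frac{-1207468 + 3 i \sqrt{45505}}{\left(1077 - -470\right)^{2} - 165387} = \frac{-1207468 + 3 i \sqrt{45505}}{\left(1077 + 470\right)^{2} - 165387} = \frac{-1207468 + 3 i \sqrt{45505}}{1547^{2} - 165387} = \frac{-1207468 + 3 i \sqrt{45505}}{2393209 - 165387} = \frac{-1207468 + 3 i \sqrt{45505}}{2227822} = \left(-1207468 + 3 i \sqrt{45505}\right) \frac{1}{2227822} = - \frac{603734}{1113911} + \frac{3 i \sqrt{45505}}{2227822}$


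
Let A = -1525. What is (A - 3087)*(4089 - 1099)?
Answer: -13789880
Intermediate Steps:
(A - 3087)*(4089 - 1099) = (-1525 - 3087)*(4089 - 1099) = -4612*2990 = -13789880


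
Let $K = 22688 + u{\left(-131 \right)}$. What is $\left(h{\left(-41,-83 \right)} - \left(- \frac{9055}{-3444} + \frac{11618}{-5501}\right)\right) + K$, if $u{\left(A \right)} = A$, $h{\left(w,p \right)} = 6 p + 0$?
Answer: $\frac{417907750033}{18945444} \approx 22058.0$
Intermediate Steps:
$h{\left(w,p \right)} = 6 p$
$K = 22557$ ($K = 22688 - 131 = 22557$)
$\left(h{\left(-41,-83 \right)} - \left(- \frac{9055}{-3444} + \frac{11618}{-5501}\right)\right) + K = \left(6 \left(-83\right) - \left(- \frac{9055}{-3444} + \frac{11618}{-5501}\right)\right) + 22557 = \left(-498 - \left(\left(-9055\right) \left(- \frac{1}{3444}\right) + 11618 \left(- \frac{1}{5501}\right)\right)\right) + 22557 = \left(-498 - \left(\frac{9055}{3444} - \frac{11618}{5501}\right)\right) + 22557 = \left(-498 - \frac{9799163}{18945444}\right) + 22557 = - \frac{9444630275}{18945444} + 22557 = \frac{417907750033}{18945444}$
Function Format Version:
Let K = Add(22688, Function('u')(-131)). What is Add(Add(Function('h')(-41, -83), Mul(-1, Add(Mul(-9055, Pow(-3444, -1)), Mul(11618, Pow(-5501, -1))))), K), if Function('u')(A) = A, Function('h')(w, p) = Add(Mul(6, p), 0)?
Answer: Rational(417907750033, 18945444) ≈ 22058.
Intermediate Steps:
Function('h')(w, p) = Mul(6, p)
K = 22557 (K = Add(22688, -131) = 22557)
Add(Add(Function('h')(-41, -83), Mul(-1, Add(Mul(-9055, Pow(-3444, -1)), Mul(11618, Pow(-5501, -1))))), K) = Add(Add(Mul(6, -83), Mul(-1, Add(Mul(-9055, Pow(-3444, -1)), Mul(11618, Pow(-5501, -1))))), 22557) = Add(Add(-498, Mul(-1, Add(Mul(-9055, Rational(-1, 3444)), Mul(11618, Rational(-1, 5501))))), 22557) = Add(Add(-498, Mul(-1, Add(Rational(9055, 3444), Rational(-11618, 5501)))), 22557) = Add(Add(-498, Mul(-1, Rational(9799163, 18945444))), 22557) = Add(Add(-498, Rational(-9799163, 18945444)), 22557) = Add(Rational(-9444630275, 18945444), 22557) = Rational(417907750033, 18945444)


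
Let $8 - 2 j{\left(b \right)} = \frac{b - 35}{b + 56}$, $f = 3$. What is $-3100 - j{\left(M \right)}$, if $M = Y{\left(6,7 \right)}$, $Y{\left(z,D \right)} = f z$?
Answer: $- \frac{459409}{148} \approx -3104.1$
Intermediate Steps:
$Y{\left(z,D \right)} = 3 z$
$M = 18$ ($M = 3 \cdot 6 = 18$)
$j{\left(b \right)} = 4 - \frac{-35 + b}{2 \left(56 + b\right)}$ ($j{\left(b \right)} = 4 - \frac{\left(b - 35\right) \frac{1}{b + 56}}{2} = 4 - \frac{\left(-35 + b\right) \frac{1}{56 + b}}{2} = 4 - \frac{\frac{1}{56 + b} \left(-35 + b\right)}{2} = 4 - \frac{-35 + b}{2 \left(56 + b\right)}$)
$-3100 - j{\left(M \right)} = -3100 - \frac{7 \left(69 + 18\right)}{2 \left(56 + 18\right)} = -3100 - \frac{7}{2} \cdot \frac{1}{74} \cdot 87 = -3100 - \frac{609}{148} = - \frac{459409}{148}$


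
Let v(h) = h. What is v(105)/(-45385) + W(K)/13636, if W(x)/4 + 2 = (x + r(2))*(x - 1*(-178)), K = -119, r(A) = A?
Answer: -62748274/30943493 ≈ -2.0278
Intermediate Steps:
W(x) = -8 + 4*(2 + x)*(178 + x) (W(x) = -8 + 4*((x + 2)*(x - 1*(-178))) = -8 + 4*((2 + x)*(x + 178)) = -8 + 4*((2 + x)*(178 + x)) = -8 + 4*(2 + x)*(178 + x))
v(105)/(-45385) + W(K)/13636 = 105/(-45385) + (1416 + 4*(-119)**2 + 720*(-119))/13636 = 105*(-1/45385) + (1416 + 4*14161 - 85680)*(1/13636) = -21/9077 + (1416 + 56644 - 85680)*(1/13636) = -21/9077 - 27620*1/13636 = -21/9077 - 6905/3409 = -62748274/30943493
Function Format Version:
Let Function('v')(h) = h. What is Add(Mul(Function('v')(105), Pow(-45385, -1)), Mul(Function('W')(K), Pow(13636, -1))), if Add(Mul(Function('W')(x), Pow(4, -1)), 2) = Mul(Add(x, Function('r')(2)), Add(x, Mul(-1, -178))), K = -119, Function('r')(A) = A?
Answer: Rational(-62748274, 30943493) ≈ -2.0278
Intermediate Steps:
Function('W')(x) = Add(-8, Mul(4, Add(2, x), Add(178, x))) (Function('W')(x) = Add(-8, Mul(4, Mul(Add(x, 2), Add(x, Mul(-1, -178))))) = Add(-8, Mul(4, Mul(Add(2, x), Add(x, 178)))) = Add(-8, Mul(4, Mul(Add(2, x), Add(178, x)))) = Add(-8, Mul(4, Add(2, x), Add(178, x))))
Add(Mul(Function('v')(105), Pow(-45385, -1)), Mul(Function('W')(K), Pow(13636, -1))) = Add(Mul(105, Pow(-45385, -1)), Mul(Add(1416, Mul(4, Pow(-119, 2)), Mul(720, -119)), Pow(13636, -1))) = Add(Mul(105, Rational(-1, 45385)), Mul(Add(1416, Mul(4, 14161), -85680), Rational(1, 13636))) = Add(Rational(-21, 9077), Mul(Add(1416, 56644, -85680), Rational(1, 13636))) = Add(Rational(-21, 9077), Mul(-27620, Rational(1, 13636))) = Add(Rational(-21, 9077), Rational(-6905, 3409)) = Rational(-62748274, 30943493)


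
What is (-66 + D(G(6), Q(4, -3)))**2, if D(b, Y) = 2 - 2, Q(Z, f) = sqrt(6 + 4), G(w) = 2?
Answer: 4356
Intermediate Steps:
Q(Z, f) = sqrt(10)
D(b, Y) = 0
(-66 + D(G(6), Q(4, -3)))**2 = (-66 + 0)**2 = (-66)**2 = 4356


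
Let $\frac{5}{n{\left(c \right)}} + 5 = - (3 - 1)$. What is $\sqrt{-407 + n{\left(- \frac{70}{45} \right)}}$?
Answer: $\frac{i \sqrt{19978}}{7} \approx 20.192 i$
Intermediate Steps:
$n{\left(c \right)} = - \frac{5}{7}$ ($n{\left(c \right)} = \frac{5}{-5 - \left(3 - 1\right)} = \frac{5}{-5 - 2} = \frac{5}{-7} = 5 \left(- \frac{1}{7}\right) = - \frac{5}{7}$)
$\sqrt{-407 + n{\left(- \frac{70}{45} \right)}} = \sqrt{-407 - \frac{5}{7}} = \sqrt{- \frac{2854}{7}} = \frac{i \sqrt{19978}}{7}$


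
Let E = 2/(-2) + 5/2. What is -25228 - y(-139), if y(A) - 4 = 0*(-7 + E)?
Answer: -25232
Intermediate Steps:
E = 3/2 (E = 2*(-½) + 5*(½) = -1 + 5/2 = 3/2 ≈ 1.5000)
y(A) = 4 (y(A) = 4 + 0*(-7 + 3/2) = 4 + 0*(-11/2) = 4 + 0 = 4)
-25228 - y(-139) = -25228 - 1*4 = -25228 - 4 = -25232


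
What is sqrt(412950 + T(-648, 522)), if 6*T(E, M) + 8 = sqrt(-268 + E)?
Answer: sqrt(3716538 + 3*I*sqrt(229))/3 ≈ 642.61 + 0.0039248*I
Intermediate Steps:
T(E, M) = -4/3 + sqrt(-268 + E)/6
sqrt(412950 + T(-648, 522)) = sqrt(412950 + (-4/3 + sqrt(-268 - 648)/6)) = sqrt(412950 + (-4/3 + sqrt(-916)/6)) = sqrt(412950 + (-4/3 + (2*I*sqrt(229))/6)) = sqrt(412950 + (-4/3 + I*sqrt(229)/3)) = sqrt(1238846/3 + I*sqrt(229)/3)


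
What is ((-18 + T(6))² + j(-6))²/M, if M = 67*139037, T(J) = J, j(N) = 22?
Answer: 27556/9315479 ≈ 0.0029581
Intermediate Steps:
M = 9315479
((-18 + T(6))² + j(-6))²/M = ((-18 + 6)² + 22)²/9315479 = ((-12)² + 22)²*(1/9315479) = (144 + 22)²*(1/9315479) = 166²*(1/9315479) = 27556*(1/9315479) = 27556/9315479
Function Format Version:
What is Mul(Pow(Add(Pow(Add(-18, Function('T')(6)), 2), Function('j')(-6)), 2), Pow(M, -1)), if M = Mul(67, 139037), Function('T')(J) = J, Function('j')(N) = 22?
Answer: Rational(27556, 9315479) ≈ 0.0029581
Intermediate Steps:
M = 9315479
Mul(Pow(Add(Pow(Add(-18, Function('T')(6)), 2), Function('j')(-6)), 2), Pow(M, -1)) = Mul(Pow(Add(Pow(Add(-18, 6), 2), 22), 2), Pow(9315479, -1)) = Mul(Pow(Add(Pow(-12, 2), 22), 2), Rational(1, 9315479)) = Mul(Pow(Add(144, 22), 2), Rational(1, 9315479)) = Mul(Pow(166, 2), Rational(1, 9315479)) = Mul(27556, Rational(1, 9315479)) = Rational(27556, 9315479)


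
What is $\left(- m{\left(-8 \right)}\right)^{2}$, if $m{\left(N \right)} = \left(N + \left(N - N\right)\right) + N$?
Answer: $256$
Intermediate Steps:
$m{\left(N \right)} = 2 N$ ($m{\left(N \right)} = \left(N + 0\right) + N = N + N = 2 N$)
$\left(- m{\left(-8 \right)}\right)^{2} = \left(- 2 \left(-8\right)\right)^{2} = \left(\left(-1\right) \left(-16\right)\right)^{2} = 16^{2} = 256$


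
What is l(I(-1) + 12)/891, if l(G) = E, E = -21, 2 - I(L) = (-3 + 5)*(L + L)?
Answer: -7/297 ≈ -0.023569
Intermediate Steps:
I(L) = 2 - 4*L (I(L) = 2 - (-3 + 5)*(L + L) = 2 - 2*2*L = 2 - 4*L)
l(G) = -21
l(I(-1) + 12)/891 = -21/891 = -21*1/891 = -7/297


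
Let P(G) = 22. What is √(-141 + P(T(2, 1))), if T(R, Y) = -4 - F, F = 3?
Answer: I*√119 ≈ 10.909*I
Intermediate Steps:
T(R, Y) = -7 (T(R, Y) = -4 - 1*3 = -4 - 3 = -7)
√(-141 + P(T(2, 1))) = √(-141 + 22) = √(-119) = I*√119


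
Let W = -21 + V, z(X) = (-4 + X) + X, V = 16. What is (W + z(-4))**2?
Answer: 289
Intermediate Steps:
z(X) = -4 + 2*X
W = -5 (W = -21 + 16 = -5)
(W + z(-4))**2 = (-5 + (-4 + 2*(-4)))**2 = (-5 + (-4 - 8))**2 = (-5 - 12)**2 = (-17)**2 = 289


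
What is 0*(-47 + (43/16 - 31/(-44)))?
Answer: 0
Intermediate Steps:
0*(-47 + (43/16 - 31/(-44))) = 0*(-47 + (43*(1/16) - 31*(-1/44))) = 0*(-47 + (43/16 + 31/44)) = 0*(-47 + 597/176) = 0*(-7675/176) = 0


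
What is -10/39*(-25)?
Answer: 250/39 ≈ 6.4103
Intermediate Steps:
-10/39*(-25) = 250/39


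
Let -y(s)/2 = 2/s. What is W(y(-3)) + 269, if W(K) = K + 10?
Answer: 841/3 ≈ 280.33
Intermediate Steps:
y(s) = -4/s
W(K) = 10 + K
W(y(-3)) + 269 = (10 - 4/(-3)) + 269 = (10 - 4*(-⅓)) + 269 = (10 + 4/3) + 269 = 34/3 + 269 = 841/3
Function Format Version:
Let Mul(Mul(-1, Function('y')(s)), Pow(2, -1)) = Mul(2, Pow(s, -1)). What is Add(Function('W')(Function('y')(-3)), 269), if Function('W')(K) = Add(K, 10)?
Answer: Rational(841, 3) ≈ 280.33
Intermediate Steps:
Function('y')(s) = Mul(-4, Pow(s, -1)) (Function('y')(s) = Mul(-2, Mul(2, Pow(s, -1))) = Mul(-4, Pow(s, -1)))
Function('W')(K) = Add(10, K)
Add(Function('W')(Function('y')(-3)), 269) = Add(Add(10, Mul(-4, Pow(-3, -1))), 269) = Add(Add(10, Mul(-4, Rational(-1, 3))), 269) = Add(Add(10, Rational(4, 3)), 269) = Add(Rational(34, 3), 269) = Rational(841, 3)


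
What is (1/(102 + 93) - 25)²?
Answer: 23755876/38025 ≈ 624.74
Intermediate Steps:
(1/(102 + 93) - 25)² = (1/195 - 25)² = (-4874/195)² = 23755876/38025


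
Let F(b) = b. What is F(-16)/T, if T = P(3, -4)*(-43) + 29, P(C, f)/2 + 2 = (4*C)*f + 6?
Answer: -16/3813 ≈ -0.0041962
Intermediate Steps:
P(C, f) = 8 + 8*C*f (P(C, f) = -4 + 2*((4*C)*f + 6) = -4 + 2*(4*C*f + 6) = -4 + 2*(6 + 4*C*f) = -4 + (12 + 8*C*f) = 8 + 8*C*f)
T = 3813 (T = (8 + 8*3*(-4))*(-43) + 29 = (8 - 96)*(-43) + 29 = -88*(-43) + 29 = 3784 + 29 = 3813)
F(-16)/T = -16/3813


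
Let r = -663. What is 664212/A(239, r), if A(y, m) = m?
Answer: -221404/221 ≈ -1001.8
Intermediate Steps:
664212/A(239, r) = 664212/(-663) = 664212*(-1/663) = -221404/221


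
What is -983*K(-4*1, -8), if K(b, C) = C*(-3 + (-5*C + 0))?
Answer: 290968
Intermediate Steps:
K(b, C) = C*(-3 - 5*C)
-983*K(-4*1, -8) = -(-983)*(-8)*(3 + 5*(-8)) = -(-983)*(-8)*(3 - 40) = -(-983)*(-8)*(-37) = -983*(-296) = 290968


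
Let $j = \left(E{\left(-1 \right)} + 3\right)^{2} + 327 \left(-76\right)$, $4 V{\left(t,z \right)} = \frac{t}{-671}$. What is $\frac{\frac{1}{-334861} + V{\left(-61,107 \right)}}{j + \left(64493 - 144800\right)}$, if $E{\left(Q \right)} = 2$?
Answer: $- \frac{334817}{1549032160456} \approx -2.1615 \cdot 10^{-7}$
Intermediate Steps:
$V{\left(t,z \right)} = - \frac{t}{2684}$ ($V{\left(t,z \right)} = \frac{t \frac{1}{-671}}{4} = \frac{t \left(- \frac{1}{671}\right)}{4} = \frac{\left(- \frac{1}{671}\right) t}{4} = - \frac{t}{2684}$)
$j = -24827$ ($j = \left(2 + 3\right)^{2} + 327 \left(-76\right) = 5^{2} - 24852 = 25 - 24852 = -24827$)
$\frac{\frac{1}{-334861} + V{\left(-61,107 \right)}}{j + \left(64493 - 144800\right)} = \frac{\frac{1}{-334861} - - \frac{1}{44}}{-24827 + \left(64493 - 144800\right)} = \frac{- \frac{1}{334861} + \frac{1}{44}}{-24827 - 80307} = \frac{334817}{14733884 \left(-105134\right)} = \frac{334817}{14733884} \left(- \frac{1}{105134}\right) = - \frac{334817}{1549032160456}$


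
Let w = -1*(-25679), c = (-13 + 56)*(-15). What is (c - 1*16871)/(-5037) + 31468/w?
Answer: 608297680/129345123 ≈ 4.7029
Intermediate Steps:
c = -645 (c = 43*(-15) = -645)
w = 25679
(c - 1*16871)/(-5037) + 31468/w = (-645 - 1*16871)/(-5037) + 31468/25679 = (-645 - 16871)*(-1/5037) + 31468*(1/25679) = -17516*(-1/5037) + 31468/25679 = 17516/5037 + 31468/25679 = 608297680/129345123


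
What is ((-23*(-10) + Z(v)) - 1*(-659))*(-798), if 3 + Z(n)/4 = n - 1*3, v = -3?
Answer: -680694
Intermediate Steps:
Z(n) = -24 + 4*n (Z(n) = -12 + 4*(n - 1*3) = -12 + 4*(n - 3) = -12 + 4*(-3 + n) = -12 + (-12 + 4*n) = -24 + 4*n)
((-23*(-10) + Z(v)) - 1*(-659))*(-798) = ((-23*(-10) + (-24 + 4*(-3))) - 1*(-659))*(-798) = ((230 + (-24 - 12)) + 659)*(-798) = ((230 - 36) + 659)*(-798) = (194 + 659)*(-798) = 853*(-798) = -680694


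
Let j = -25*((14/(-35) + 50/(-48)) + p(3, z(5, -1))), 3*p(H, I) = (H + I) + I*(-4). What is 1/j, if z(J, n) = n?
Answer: -24/335 ≈ -0.071642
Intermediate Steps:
p(H, I) = -I + H/3 (p(H, I) = ((H + I) + I*(-4))/3 = ((H + I) - 4*I)/3 = (H - 3*I)/3 = -I + H/3)
j = -335/24 (j = -25*((14/(-35) + 50/(-48)) + (-1*(-1) + (1/3)*3)) = -25*((14*(-1/35) + 50*(-1/48)) + (1 + 1)) = -25*((-2/5 - 25/24) + 2) = -25*(-173/120 + 2) = -25*67/120 = -335/24 ≈ -13.958)
1/j = 1/(-335/24) = -24/335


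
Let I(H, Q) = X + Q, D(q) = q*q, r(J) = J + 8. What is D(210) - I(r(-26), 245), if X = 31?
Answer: 43824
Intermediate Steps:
r(J) = 8 + J
D(q) = q²
I(H, Q) = 31 + Q
D(210) - I(r(-26), 245) = 210² - (31 + 245) = 44100 - 1*276 = 44100 - 276 = 43824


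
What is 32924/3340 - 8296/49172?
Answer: 99451893/10264655 ≈ 9.6888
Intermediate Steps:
32924/3340 - 8296/49172 = 32924*(1/3340) - 8296*1/49172 = 8231/835 - 2074/12293 = 99451893/10264655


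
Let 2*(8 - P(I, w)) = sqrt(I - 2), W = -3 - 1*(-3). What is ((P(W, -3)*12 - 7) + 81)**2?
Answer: 28828 - 2040*I*sqrt(2) ≈ 28828.0 - 2885.0*I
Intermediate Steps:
W = 0 (W = -3 + 3 = 0)
P(I, w) = 8 - sqrt(-2 + I)/2 (P(I, w) = 8 - sqrt(I - 2)/2 = 8 - sqrt(-2 + I)/2)
((P(W, -3)*12 - 7) + 81)**2 = (((8 - sqrt(-2 + 0)/2)*12 - 7) + 81)**2 = (((8 - I*sqrt(2)/2)*12 - 7) + 81)**2 = (((96 - 6*I*sqrt(2)) - 7) + 81)**2 = ((89 - 6*I*sqrt(2)) + 81)**2 = (170 - 6*I*sqrt(2))**2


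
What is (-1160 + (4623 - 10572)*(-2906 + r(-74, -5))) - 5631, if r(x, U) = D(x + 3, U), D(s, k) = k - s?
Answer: 16888369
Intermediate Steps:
r(x, U) = -3 + U - x (r(x, U) = U - (x + 3) = U - (3 + x) = U + (-3 - x) = -3 + U - x)
(-1160 + (4623 - 10572)*(-2906 + r(-74, -5))) - 5631 = (-1160 + (4623 - 10572)*(-2906 + (-3 - 5 - 1*(-74)))) - 5631 = (-1160 - 5949*(-2906 + (-3 - 5 + 74))) - 5631 = (-1160 - 5949*(-2906 + 66)) - 5631 = (-1160 - 5949*(-2840)) - 5631 = (-1160 + 16895160) - 5631 = 16894000 - 5631 = 16888369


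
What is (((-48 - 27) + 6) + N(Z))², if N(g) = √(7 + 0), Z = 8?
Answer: (-69 + √7)² ≈ 4402.9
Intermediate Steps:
N(g) = √7
(((-48 - 27) + 6) + N(Z))² = (((-48 - 27) + 6) + √7)² = ((-75 + 6) + √7)² = (-69 + √7)²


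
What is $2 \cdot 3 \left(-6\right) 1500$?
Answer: $-54000$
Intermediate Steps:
$2 \cdot 3 \left(-6\right) 1500 = 6 \left(-6\right) 1500 = \left(-36\right) 1500 = -54000$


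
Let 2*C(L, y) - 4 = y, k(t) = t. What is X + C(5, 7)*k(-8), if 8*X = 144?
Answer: -26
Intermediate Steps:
X = 18 (X = (⅛)*144 = 18)
C(L, y) = 2 + y/2
X + C(5, 7)*k(-8) = 18 + (2 + (½)*7)*(-8) = 18 + (2 + 7/2)*(-8) = 18 + (11/2)*(-8) = 18 - 44 = -26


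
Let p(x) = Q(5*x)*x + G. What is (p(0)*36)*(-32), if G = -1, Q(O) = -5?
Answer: 1152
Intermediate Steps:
p(x) = -1 - 5*x (p(x) = -5*x - 1 = -1 - 5*x)
(p(0)*36)*(-32) = ((-1 - 5*0)*36)*(-32) = ((-1 + 0)*36)*(-32) = -1*36*(-32) = -36*(-32) = 1152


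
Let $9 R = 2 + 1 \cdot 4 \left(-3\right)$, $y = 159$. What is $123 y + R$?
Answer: $\frac{176003}{9} \approx 19556.0$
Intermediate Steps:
$R = - \frac{10}{9}$ ($R = \frac{2 + 1 \cdot 4 \left(-3\right)}{9} = \frac{2 + 4 \left(-3\right)}{9} = \frac{2 - 12}{9} = \frac{1}{9} \left(-10\right) = - \frac{10}{9} \approx -1.1111$)
$123 y + R = 123 \cdot 159 - \frac{10}{9} = 19557 - \frac{10}{9} = \frac{176003}{9}$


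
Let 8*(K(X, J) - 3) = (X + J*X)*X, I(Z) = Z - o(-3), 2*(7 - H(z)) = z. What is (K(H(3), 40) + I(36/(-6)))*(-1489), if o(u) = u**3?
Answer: -8530481/32 ≈ -2.6658e+5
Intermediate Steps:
H(z) = 7 - z/2
I(Z) = 27 + Z (I(Z) = Z - 1*(-3)**3 = Z - 1*(-27) = Z + 27 = 27 + Z)
K(X, J) = 3 + X*(X + J*X)/8 (K(X, J) = 3 + ((X + J*X)*X)/8 = 3 + (X*(X + J*X))/8 = 3 + X*(X + J*X)/8)
(K(H(3), 40) + I(36/(-6)))*(-1489) = ((3 + (7 - 1/2*3)**2/8 + (1/8)*40*(7 - 1/2*3)**2) + (27 + 36/(-6)))*(-1489) = ((3 + (7 - 3/2)**2/8 + (1/8)*40*(7 - 3/2)**2) + (27 + 36*(-1/6)))*(-1489) = ((3 + (11/2)**2/8 + (1/8)*40*(11/2)**2) + (27 - 6))*(-1489) = ((3 + (1/8)*(121/4) + (1/8)*40*(121/4)) + 21)*(-1489) = ((3 + 121/32 + 605/4) + 21)*(-1489) = (5057/32 + 21)*(-1489) = (5729/32)*(-1489) = -8530481/32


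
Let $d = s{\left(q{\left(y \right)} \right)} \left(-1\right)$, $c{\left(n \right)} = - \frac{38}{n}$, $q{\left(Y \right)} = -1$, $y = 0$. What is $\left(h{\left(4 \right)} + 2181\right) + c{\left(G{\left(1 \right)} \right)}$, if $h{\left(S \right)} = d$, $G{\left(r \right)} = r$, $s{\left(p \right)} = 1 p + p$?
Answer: $2145$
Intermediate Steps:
$s{\left(p \right)} = 2 p$ ($s{\left(p \right)} = p + p = 2 p$)
$d = 2$ ($d = 2 \left(-1\right) \left(-1\right) = \left(-2\right) \left(-1\right) = 2$)
$h{\left(S \right)} = 2$
$\left(h{\left(4 \right)} + 2181\right) + c{\left(G{\left(1 \right)} \right)} = \left(2 + 2181\right) - \frac{38}{1} = 2183 - 38 = 2145$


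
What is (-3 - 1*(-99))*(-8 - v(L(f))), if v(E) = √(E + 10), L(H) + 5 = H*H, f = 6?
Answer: -768 - 96*√41 ≈ -1382.7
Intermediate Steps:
L(H) = -5 + H² (L(H) = -5 + H*H = -5 + H²)
v(E) = √(10 + E)
(-3 - 1*(-99))*(-8 - v(L(f))) = (-3 - 1*(-99))*(-8 - √(10 + (-5 + 6²))) = (-3 + 99)*(-8 - √(10 + (-5 + 36))) = 96*(-8 - √(10 + 31)) = 96*(-8 - √41) = -768 - 96*√41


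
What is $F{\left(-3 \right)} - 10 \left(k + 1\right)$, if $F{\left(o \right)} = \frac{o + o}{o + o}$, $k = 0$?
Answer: $-9$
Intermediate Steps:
$F{\left(o \right)} = 1$ ($F{\left(o \right)} = \frac{2 o}{2 o} = 2 o \frac{1}{2 o} = 1$)
$F{\left(-3 \right)} - 10 \left(k + 1\right) = 1 - 10 \left(0 + 1\right) = 1 - 10 = -9$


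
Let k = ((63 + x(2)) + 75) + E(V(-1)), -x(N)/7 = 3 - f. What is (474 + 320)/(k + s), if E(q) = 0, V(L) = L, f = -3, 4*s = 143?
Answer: 3176/527 ≈ 6.0266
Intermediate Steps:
s = 143/4 (s = (1/4)*143 = 143/4 ≈ 35.750)
x(N) = -42 (x(N) = -7*(3 - 1*(-3)) = -7*(3 + 3) = -7*6 = -42)
k = 96 (k = ((63 - 42) + 75) + 0 = (21 + 75) + 0 = 96 + 0 = 96)
(474 + 320)/(k + s) = (474 + 320)/(96 + 143/4) = 794/(527/4) = 794*(4/527) = 3176/527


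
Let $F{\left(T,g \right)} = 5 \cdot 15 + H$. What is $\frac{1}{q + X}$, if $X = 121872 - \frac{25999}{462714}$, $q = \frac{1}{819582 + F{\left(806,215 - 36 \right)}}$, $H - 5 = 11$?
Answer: $\frac{379274172522}{46222880643385571} \approx 8.2053 \cdot 10^{-6}$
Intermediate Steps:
$H = 16$ ($H = 5 + 11 = 16$)
$F{\left(T,g \right)} = 91$ ($F{\left(T,g \right)} = 5 \cdot 15 + 16 = 75 + 16 = 91$)
$q = \frac{1}{819673}$ ($q = \frac{1}{819582 + 91} = \frac{1}{819673} \approx 1.22 \cdot 10^{-6}$)
$X = \frac{56391854609}{462714}$ ($X = 121872 - \frac{25999}{462714} = \frac{56391854609}{462714} \approx 1.2187 \cdot 10^{5}$)
$\frac{1}{q + X} = \frac{1}{\frac{1}{819673} + \frac{56391854609}{462714}} = \frac{1}{\frac{46222880643385571}{379274172522}} = \frac{379274172522}{46222880643385571}$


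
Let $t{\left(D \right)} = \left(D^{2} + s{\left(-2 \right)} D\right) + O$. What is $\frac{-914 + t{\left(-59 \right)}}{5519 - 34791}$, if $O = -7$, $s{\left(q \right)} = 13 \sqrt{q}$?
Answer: $- \frac{320}{3659} + \frac{767 i \sqrt{2}}{29272} \approx -0.087456 + 0.037056 i$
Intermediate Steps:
$t{\left(D \right)} = -7 + D^{2} + 13 i D \sqrt{2}$ ($t{\left(D \right)} = \left(D^{2} + 13 \sqrt{-2} D\right) - 7 = \left(D^{2} + 13 i \sqrt{2} D\right) - 7 = \left(D^{2} + 13 i D \sqrt{2}\right) - 7 = -7 + D^{2} + 13 i D \sqrt{2}$)
$\frac{-914 + t{\left(-59 \right)}}{5519 - 34791} = \frac{-914 + \left(-7 + \left(-59\right)^{2} + 13 i \left(-59\right) \sqrt{2}\right)}{5519 - 34791} = \frac{-914 - \left(-3474 + 767 i \sqrt{2}\right)}{-29272} = \left(-914 + \left(3474 - 767 i \sqrt{2}\right)\right) \left(- \frac{1}{29272}\right) = \left(2560 - 767 i \sqrt{2}\right) \left(- \frac{1}{29272}\right) = - \frac{320}{3659} + \frac{767 i \sqrt{2}}{29272}$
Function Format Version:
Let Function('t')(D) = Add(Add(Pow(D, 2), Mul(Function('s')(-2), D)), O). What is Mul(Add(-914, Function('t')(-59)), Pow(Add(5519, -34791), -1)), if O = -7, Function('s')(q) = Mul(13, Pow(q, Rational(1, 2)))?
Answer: Add(Rational(-320, 3659), Mul(Rational(767, 29272), I, Pow(2, Rational(1, 2)))) ≈ Add(-0.087456, Mul(0.037056, I))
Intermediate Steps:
Function('t')(D) = Add(-7, Pow(D, 2), Mul(13, I, D, Pow(2, Rational(1, 2)))) (Function('t')(D) = Add(Add(Pow(D, 2), Mul(Mul(13, Pow(-2, Rational(1, 2))), D)), -7) = Add(Add(Pow(D, 2), Mul(Mul(13, Mul(I, Pow(2, Rational(1, 2)))), D)), -7) = Add(Add(Pow(D, 2), Mul(Mul(13, I, Pow(2, Rational(1, 2))), D)), -7) = Add(Add(Pow(D, 2), Mul(13, I, D, Pow(2, Rational(1, 2)))), -7) = Add(-7, Pow(D, 2), Mul(13, I, D, Pow(2, Rational(1, 2)))))
Mul(Add(-914, Function('t')(-59)), Pow(Add(5519, -34791), -1)) = Mul(Add(-914, Add(-7, Pow(-59, 2), Mul(13, I, -59, Pow(2, Rational(1, 2))))), Pow(Add(5519, -34791), -1)) = Mul(Add(-914, Add(-7, 3481, Mul(-767, I, Pow(2, Rational(1, 2))))), Pow(-29272, -1)) = Mul(Add(-914, Add(3474, Mul(-767, I, Pow(2, Rational(1, 2))))), Rational(-1, 29272)) = Mul(Add(2560, Mul(-767, I, Pow(2, Rational(1, 2)))), Rational(-1, 29272)) = Add(Rational(-320, 3659), Mul(Rational(767, 29272), I, Pow(2, Rational(1, 2))))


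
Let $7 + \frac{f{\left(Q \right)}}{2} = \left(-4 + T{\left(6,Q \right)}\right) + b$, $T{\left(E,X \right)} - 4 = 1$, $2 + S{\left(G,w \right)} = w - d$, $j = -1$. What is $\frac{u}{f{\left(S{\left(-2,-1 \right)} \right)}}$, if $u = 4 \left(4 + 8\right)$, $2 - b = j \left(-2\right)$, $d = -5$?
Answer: $-4$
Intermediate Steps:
$S{\left(G,w \right)} = 3 + w$ ($S{\left(G,w \right)} = -2 + \left(w - -5\right) = -2 + \left(w + 5\right) = -2 + \left(5 + w\right) = 3 + w$)
$b = 0$ ($b = 2 - \left(-1\right) \left(-2\right) = 2 - 2 = 0$)
$T{\left(E,X \right)} = 5$ ($T{\left(E,X \right)} = 4 + 1 = 5$)
$f{\left(Q \right)} = -12$ ($f{\left(Q \right)} = -14 + 2 \left(\left(-4 + 5\right) + 0\right) = -14 + 2 \left(1 + 0\right) = -14 + 2 \cdot 1 = -14 + 2 = -12$)
$u = 48$ ($u = 4 \cdot 12 = 48$)
$\frac{u}{f{\left(S{\left(-2,-1 \right)} \right)}} = \frac{48}{-12} = 48 \left(- \frac{1}{12}\right) = -4$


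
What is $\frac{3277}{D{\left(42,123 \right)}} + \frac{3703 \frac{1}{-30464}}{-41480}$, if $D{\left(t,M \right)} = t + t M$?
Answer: $\frac{73946242619}{117519144960} \approx 0.62923$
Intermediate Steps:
$D{\left(t,M \right)} = t + M t$
$\frac{3277}{D{\left(42,123 \right)}} + \frac{3703 \frac{1}{-30464}}{-41480} = \frac{3277}{42 \left(1 + 123\right)} + \frac{3703 \frac{1}{-30464}}{-41480} = \frac{3277}{42 \cdot 124} + 3703 \left(- \frac{1}{30464}\right) \left(- \frac{1}{41480}\right) = \frac{3277}{5208} - - \frac{529}{180520960} = 3277 \cdot \frac{1}{5208} + \frac{529}{180520960} = \frac{3277}{5208} + \frac{529}{180520960} = \frac{73946242619}{117519144960}$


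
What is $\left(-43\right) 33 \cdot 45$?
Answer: $-63855$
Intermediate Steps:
$\left(-43\right) 33 \cdot 45 = \left(-1419\right) 45 = -63855$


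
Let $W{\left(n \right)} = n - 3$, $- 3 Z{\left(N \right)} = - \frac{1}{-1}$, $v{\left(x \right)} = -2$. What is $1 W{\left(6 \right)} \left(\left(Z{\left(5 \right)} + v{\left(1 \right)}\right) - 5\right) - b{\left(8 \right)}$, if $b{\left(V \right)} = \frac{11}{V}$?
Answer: $- \frac{187}{8} \approx -23.375$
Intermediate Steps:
$Z{\left(N \right)} = - \frac{1}{3}$ ($Z{\left(N \right)} = - \frac{\left(-1\right) \frac{1}{-1}}{3} = - \frac{\left(-1\right) \left(-1\right)}{3} = \left(- \frac{1}{3}\right) 1 = - \frac{1}{3}$)
$W{\left(n \right)} = -3 + n$ ($W{\left(n \right)} = n - 3 = -3 + n$)
$1 W{\left(6 \right)} \left(\left(Z{\left(5 \right)} + v{\left(1 \right)}\right) - 5\right) - b{\left(8 \right)} = 1 \left(-3 + 6\right) \left(\left(- \frac{1}{3} - 2\right) - 5\right) - \frac{11}{8} = 1 \cdot 3 \left(- \frac{7}{3} - 5\right) - 11 \cdot \frac{1}{8} = 3 \left(- \frac{22}{3}\right) - \frac{11}{8} = -22 - \frac{11}{8} = - \frac{187}{8}$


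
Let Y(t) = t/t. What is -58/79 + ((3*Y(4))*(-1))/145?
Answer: -8647/11455 ≈ -0.75487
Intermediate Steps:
Y(t) = 1
-58/79 + ((3*Y(4))*(-1))/145 = -58/79 + ((3*1)*(-1))/145 = -58*1/79 + (3*(-1))*(1/145) = -58/79 - 3*1/145 = -58/79 - 3/145 = -8647/11455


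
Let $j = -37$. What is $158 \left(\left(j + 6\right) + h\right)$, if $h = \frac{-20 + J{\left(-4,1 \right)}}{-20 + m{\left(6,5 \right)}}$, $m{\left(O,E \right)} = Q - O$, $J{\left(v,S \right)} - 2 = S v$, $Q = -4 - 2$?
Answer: $- \frac{38315}{8} \approx -4789.4$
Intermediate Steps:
$Q = -6$
$J{\left(v,S \right)} = 2 + S v$
$m{\left(O,E \right)} = -6 - O$
$h = \frac{11}{16}$ ($h = \frac{-20 + \left(2 + 1 \left(-4\right)\right)}{-20 - 12} = \frac{-20 + \left(2 - 4\right)}{-20 - 12} = \frac{-20 - 2}{-20 - 12} = - \frac{22}{-32} = \left(-22\right) \left(- \frac{1}{32}\right) = \frac{11}{16} \approx 0.6875$)
$158 \left(\left(j + 6\right) + h\right) = 158 \left(\left(-37 + 6\right) + \frac{11}{16}\right) = 158 \left(-31 + \frac{11}{16}\right) = 158 \left(- \frac{485}{16}\right) = - \frac{38315}{8}$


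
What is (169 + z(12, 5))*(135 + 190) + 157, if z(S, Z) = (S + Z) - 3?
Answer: 59632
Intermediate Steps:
z(S, Z) = -3 + S + Z
(169 + z(12, 5))*(135 + 190) + 157 = (169 + (-3 + 12 + 5))*(135 + 190) + 157 = (169 + 14)*325 + 157 = 183*325 + 157 = 59475 + 157 = 59632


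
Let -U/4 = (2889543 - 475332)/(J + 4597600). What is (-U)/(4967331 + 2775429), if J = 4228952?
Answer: 804737/5695156146960 ≈ 1.4130e-7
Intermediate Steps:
U = -804737/735546 (U = -4*(2889543 - 475332)/(4228952 + 4597600) = -9656844/8826552 = -4*804737/2942184 = -804737/735546 ≈ -1.0941)
(-U)/(4967331 + 2775429) = (-1*(-804737/735546))/(4967331 + 2775429) = (804737/735546)/7742760 = (804737/735546)*(1/7742760) = 804737/5695156146960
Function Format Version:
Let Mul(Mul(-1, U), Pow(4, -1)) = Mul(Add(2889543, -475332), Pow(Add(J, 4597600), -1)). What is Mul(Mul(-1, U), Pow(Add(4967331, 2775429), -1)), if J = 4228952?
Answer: Rational(804737, 5695156146960) ≈ 1.4130e-7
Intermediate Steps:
U = Rational(-804737, 735546) (U = Mul(-4, Mul(Add(2889543, -475332), Pow(Add(4228952, 4597600), -1))) = Mul(-4, Mul(2414211, Pow(8826552, -1))) = Mul(-4, Mul(2414211, Rational(1, 8826552))) = Mul(-4, Rational(804737, 2942184)) = Rational(-804737, 735546) ≈ -1.0941)
Mul(Mul(-1, U), Pow(Add(4967331, 2775429), -1)) = Mul(Mul(-1, Rational(-804737, 735546)), Pow(Add(4967331, 2775429), -1)) = Mul(Rational(804737, 735546), Pow(7742760, -1)) = Mul(Rational(804737, 735546), Rational(1, 7742760)) = Rational(804737, 5695156146960)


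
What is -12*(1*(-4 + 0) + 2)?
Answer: 24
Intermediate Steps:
-12*(1*(-4 + 0) + 2) = -12*(1*(-4) + 2) = -12*(-4 + 2) = -12*(-2) = 24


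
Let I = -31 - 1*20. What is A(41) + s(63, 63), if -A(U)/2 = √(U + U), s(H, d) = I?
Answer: -51 - 2*√82 ≈ -69.111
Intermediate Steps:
I = -51 (I = -31 - 20 = -51)
s(H, d) = -51
A(U) = -2*√2*√U (A(U) = -2*√(U + U) = -2*√2*√U)
A(41) + s(63, 63) = -2*√2*√41 - 51 = -2*√82 - 51 = -51 - 2*√82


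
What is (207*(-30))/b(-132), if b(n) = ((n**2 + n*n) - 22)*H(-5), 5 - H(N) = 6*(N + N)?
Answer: -621/226369 ≈ -0.0027433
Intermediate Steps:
H(N) = 5 - 12*N (H(N) = 5 - 6*(N + N) = 5 - 6*2*N = 5 - 12*N)
b(n) = -1430 + 130*n**2 (b(n) = ((n**2 + n*n) - 22)*(5 - 12*(-5)) = ((n**2 + n**2) - 22)*(5 + 60) = (2*n**2 - 22)*65 = (-22 + 2*n**2)*65 = -1430 + 130*n**2)
(207*(-30))/b(-132) = (207*(-30))/(-1430 + 130*(-132)**2) = -6210/(-1430 + 130*17424) = -6210/(-1430 + 2265120) = -6210/2263690 = -6210*1/2263690 = -621/226369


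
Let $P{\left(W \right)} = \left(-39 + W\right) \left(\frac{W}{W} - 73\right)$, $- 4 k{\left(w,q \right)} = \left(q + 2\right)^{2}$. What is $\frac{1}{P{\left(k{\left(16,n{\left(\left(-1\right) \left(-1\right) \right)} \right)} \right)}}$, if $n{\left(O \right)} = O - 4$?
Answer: $\frac{1}{2826} \approx 0.00035386$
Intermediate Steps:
$n{\left(O \right)} = -4 + O$ ($n{\left(O \right)} = O - 4 = -4 + O$)
$k{\left(w,q \right)} = - \frac{\left(2 + q\right)^{2}}{4}$ ($k{\left(w,q \right)} = - \frac{\left(q + 2\right)^{2}}{4} = - \frac{\left(2 + q\right)^{2}}{4}$)
$P{\left(W \right)} = 2808 - 72 W$ ($P{\left(W \right)} = \left(-39 + W\right) \left(1 - 73\right) = \left(-39 + W\right) \left(-72\right) = 2808 - 72 W$)
$\frac{1}{P{\left(k{\left(16,n{\left(\left(-1\right) \left(-1\right) \right)} \right)} \right)}} = \frac{1}{2808 - 72 \left(- \frac{\left(2 - 3\right)^{2}}{4}\right)} = \frac{1}{2808 - 72 \left(- \frac{\left(-1\right)^{2}}{4}\right)} = \frac{1}{2808 - 72 \left(\left(- \frac{1}{4}\right) 1\right)} = \frac{1}{2808 - -18} = \frac{1}{2808 + 18} = \frac{1}{2826}$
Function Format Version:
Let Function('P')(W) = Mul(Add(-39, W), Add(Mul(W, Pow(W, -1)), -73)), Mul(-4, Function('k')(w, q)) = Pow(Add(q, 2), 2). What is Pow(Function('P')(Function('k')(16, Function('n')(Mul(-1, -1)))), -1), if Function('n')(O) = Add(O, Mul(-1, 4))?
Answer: Rational(1, 2826) ≈ 0.00035386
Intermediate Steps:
Function('n')(O) = Add(-4, O) (Function('n')(O) = Add(O, -4) = Add(-4, O))
Function('k')(w, q) = Mul(Rational(-1, 4), Pow(Add(2, q), 2)) (Function('k')(w, q) = Mul(Rational(-1, 4), Pow(Add(q, 2), 2)) = Mul(Rational(-1, 4), Pow(Add(2, q), 2)))
Function('P')(W) = Add(2808, Mul(-72, W)) (Function('P')(W) = Mul(Add(-39, W), Add(1, -73)) = Mul(Add(-39, W), -72) = Add(2808, Mul(-72, W)))
Pow(Function('P')(Function('k')(16, Function('n')(Mul(-1, -1)))), -1) = Pow(Add(2808, Mul(-72, Mul(Rational(-1, 4), Pow(Add(2, Add(-4, Mul(-1, -1))), 2)))), -1) = Pow(Add(2808, Mul(-72, Mul(Rational(-1, 4), Pow(Add(2, Add(-4, 1)), 2)))), -1) = Pow(Add(2808, Mul(-72, Mul(Rational(-1, 4), Pow(Add(2, -3), 2)))), -1) = Pow(Add(2808, Mul(-72, Mul(Rational(-1, 4), Pow(-1, 2)))), -1) = Pow(Add(2808, Mul(-72, Mul(Rational(-1, 4), 1))), -1) = Pow(Add(2808, Mul(-72, Rational(-1, 4))), -1) = Pow(Add(2808, 18), -1) = Pow(2826, -1) = Rational(1, 2826)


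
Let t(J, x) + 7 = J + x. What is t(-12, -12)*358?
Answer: -11098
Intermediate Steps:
t(J, x) = -7 + J + x (t(J, x) = -7 + (J + x) = -7 + J + x)
t(-12, -12)*358 = (-7 - 12 - 12)*358 = -31*358 = -11098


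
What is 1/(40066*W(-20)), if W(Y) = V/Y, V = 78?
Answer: -5/781287 ≈ -6.3997e-6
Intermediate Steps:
W(Y) = 78/Y
1/(40066*W(-20)) = 1/(40066*((78/(-20)))) = 1/(40066*((78*(-1/20)))) = 1/(40066*(-39/10)) = (1/40066)*(-10/39) = -5/781287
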